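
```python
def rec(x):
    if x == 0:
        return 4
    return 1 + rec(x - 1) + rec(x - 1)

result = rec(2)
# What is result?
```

rec(x) = 1 + 2·rec(x-1), rec(0)=4. Closed form: (4+1)·2^2 - 1 = 19.

Answer: 19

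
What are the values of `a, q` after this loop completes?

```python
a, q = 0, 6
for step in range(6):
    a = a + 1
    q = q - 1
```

a goes 0→6, q goes 6→0
`a, q` takes the values: (0, 6) → (1, 6) → (1, 5) → (2, 5) → (2, 4) → (3, 4) → (3, 3) → (4, 3) → (4, 2) → (5, 2) → (5, 1) → (6, 1) → (6, 0)

Answer: 6, 0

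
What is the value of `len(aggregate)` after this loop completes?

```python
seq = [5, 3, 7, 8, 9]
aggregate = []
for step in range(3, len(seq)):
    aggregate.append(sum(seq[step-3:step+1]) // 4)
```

Number of 4-element averages
`aggregate` takes the values: [] → [5] → [5, 6]
So `len(aggregate)` = 2

Answer: 2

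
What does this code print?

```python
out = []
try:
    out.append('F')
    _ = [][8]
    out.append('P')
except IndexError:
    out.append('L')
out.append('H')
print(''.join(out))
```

Execution trace: 'F' (try body) → 'L' (except IndexError) → 'H' (after the try/except). Output: FLH

Answer: FLH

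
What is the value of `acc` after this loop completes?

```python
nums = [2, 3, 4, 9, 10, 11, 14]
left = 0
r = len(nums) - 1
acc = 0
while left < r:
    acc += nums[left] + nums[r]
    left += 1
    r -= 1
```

Sum of pairs from ends
`acc` takes the values: 0 → 16 → 30 → 44

Answer: 44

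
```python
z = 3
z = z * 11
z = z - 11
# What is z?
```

Trace:
`z = 3` → z = 3
`z = z * 11` → z = 33
`z = z - 11` → z = 22
So z = 22

Answer: 22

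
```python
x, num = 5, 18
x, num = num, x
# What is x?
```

Trace:
`x, num = 5, 18` → x = 5; num = 18
`x, num = num, x` → x = 18; num = 5
So x = 18

Answer: 18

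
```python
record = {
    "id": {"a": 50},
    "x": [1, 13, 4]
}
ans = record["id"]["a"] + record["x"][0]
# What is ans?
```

Trace:
`record = { ...` → record = {'id': {'a': 50}, 'x': [1, 13, 4]}
`ans = record["id"]["a"] + record["x"][0]` → ans = 51
So ans = 51

Answer: 51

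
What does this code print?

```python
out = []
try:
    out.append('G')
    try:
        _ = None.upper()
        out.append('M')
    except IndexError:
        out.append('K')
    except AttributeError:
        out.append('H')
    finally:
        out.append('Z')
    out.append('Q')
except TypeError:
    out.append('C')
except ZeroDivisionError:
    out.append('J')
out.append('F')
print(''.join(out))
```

Execution trace: 'G' (try body) → 'H' (inner except AttributeError) → 'Z' (inner finally) → 'Q' (try body, no exception) → 'F' (after the try/except). Output: GHZQF

Answer: GHZQF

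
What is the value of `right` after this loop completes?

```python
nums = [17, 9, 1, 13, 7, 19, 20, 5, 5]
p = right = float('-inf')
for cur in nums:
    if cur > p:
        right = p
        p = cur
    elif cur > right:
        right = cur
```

Second largest (with repeats) in [17, 9, 1, 13, 7, 19, 20, 5, 5]
`right` takes the values: -inf → 9 → 13 → 17 → 19

Answer: 19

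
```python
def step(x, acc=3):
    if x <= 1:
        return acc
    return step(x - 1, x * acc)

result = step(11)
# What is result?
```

Accumulator trace (n, acc): (11, 3) -> (10, 33) -> (9, 330) -> (8, 2970) -> (7, 23760) -> (6, 166320) -> (5, 997920) -> (4, 4989600) -> (3, 19958400) -> (2, 59875200) -> (1, 119750400) -> return 119750400

Answer: 119750400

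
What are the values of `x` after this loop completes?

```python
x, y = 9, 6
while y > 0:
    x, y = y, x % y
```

GCD of 9 and 6
`x` takes the values: 9 → 6 → 3

Answer: 3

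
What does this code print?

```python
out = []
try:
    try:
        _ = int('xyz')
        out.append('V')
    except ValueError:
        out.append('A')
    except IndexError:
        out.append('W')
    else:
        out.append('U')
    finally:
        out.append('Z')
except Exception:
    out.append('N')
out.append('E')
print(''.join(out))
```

Execution trace: 'A' (inner except ValueError) → 'Z' (inner finally) → 'E' (after the try/except). Output: AZE

Answer: AZE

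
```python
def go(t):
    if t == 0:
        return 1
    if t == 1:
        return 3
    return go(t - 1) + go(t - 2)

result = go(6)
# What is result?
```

Build up from base cases: go(0)=1, go(1)=3, go(2)=4, go(3)=7, go(4)=11, go(5)=18, go(6)=29

Answer: 29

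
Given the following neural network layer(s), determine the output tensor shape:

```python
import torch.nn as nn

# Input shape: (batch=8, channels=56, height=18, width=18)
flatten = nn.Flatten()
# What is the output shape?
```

Input: (8, 56, 18, 18) -> Output: (8, 18144)

Answer: (8, 18144)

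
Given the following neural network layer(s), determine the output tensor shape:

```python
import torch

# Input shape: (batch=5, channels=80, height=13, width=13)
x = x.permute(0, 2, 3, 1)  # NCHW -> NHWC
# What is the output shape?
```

Input: (5, 80, 13, 13) -> Output: (5, 13, 13, 80)

Answer: (5, 13, 13, 80)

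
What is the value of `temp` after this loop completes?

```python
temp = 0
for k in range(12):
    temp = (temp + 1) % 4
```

Increment mod 4, 12 times = 0
`temp` takes the values: 0 → 1 → 2 → 3 → 0 → 1 → 2 → 3 → 0 → 1 → 2 → 3 → 0

Answer: 0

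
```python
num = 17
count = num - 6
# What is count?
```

Trace:
`num = 17` → num = 17
`count = num - 6` → count = 11
So count = 11

Answer: 11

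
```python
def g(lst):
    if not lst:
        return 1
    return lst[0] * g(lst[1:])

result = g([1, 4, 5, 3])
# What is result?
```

Product over [1, 4, 5, 3] = 1 * 4 * 5 * 3 = 60

Answer: 60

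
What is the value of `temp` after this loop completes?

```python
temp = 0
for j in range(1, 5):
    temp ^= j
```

XOR of 1 to 4
`temp` takes the values: 0 → 1 → 3 → 0 → 4

Answer: 4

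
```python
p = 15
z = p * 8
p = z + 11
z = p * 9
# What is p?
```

Trace:
`p = 15` → p = 15
`z = p * 8` → z = 120
`p = z + 11` → p = 131
`z = p * 9` → z = 1179
So p = 131

Answer: 131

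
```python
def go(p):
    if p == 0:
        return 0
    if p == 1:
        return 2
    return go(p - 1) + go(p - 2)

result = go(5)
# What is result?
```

Build up from base cases: go(0)=0, go(1)=2, go(2)=2, go(3)=4, go(4)=6, go(5)=10

Answer: 10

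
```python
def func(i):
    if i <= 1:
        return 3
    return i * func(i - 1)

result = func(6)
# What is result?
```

func(6) = 6 * 5 * 4 * 3 * 2 * 3 = 2160

Answer: 2160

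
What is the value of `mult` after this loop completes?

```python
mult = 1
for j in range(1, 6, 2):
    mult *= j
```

Product of 1, 3, 5, ... up to 5
`mult` takes the values: 1 → 3 → 15

Answer: 15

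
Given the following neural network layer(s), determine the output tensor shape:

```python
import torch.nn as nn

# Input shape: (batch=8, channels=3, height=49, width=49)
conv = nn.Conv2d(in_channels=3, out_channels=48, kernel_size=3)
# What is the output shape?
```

Input: (8, 3, 49, 49) -> Output: (8, 48, 47, 47)

Answer: (8, 48, 47, 47)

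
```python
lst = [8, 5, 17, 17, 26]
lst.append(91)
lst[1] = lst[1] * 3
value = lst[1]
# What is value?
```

Trace:
`lst = [8, 5, 17, 17, 26]` → lst = [8, 5, 17, 17, 26]
`lst.append(91)` → lst = [8, 5, 17, 17, 26, 91]
`lst[1] = lst[1] * 3` → lst = [8, 15, 17, 17, 26, 91]
`value = lst[1]` → value = 15
So value = 15

Answer: 15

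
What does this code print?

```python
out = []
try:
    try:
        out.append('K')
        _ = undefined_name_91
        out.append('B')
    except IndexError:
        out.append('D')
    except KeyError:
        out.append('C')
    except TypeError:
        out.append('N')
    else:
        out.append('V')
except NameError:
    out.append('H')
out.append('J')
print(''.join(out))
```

Execution trace: 'K' (try body) → 'H' (outer except NameError) → 'J' (after the try/except). Output: KHJ

Answer: KHJ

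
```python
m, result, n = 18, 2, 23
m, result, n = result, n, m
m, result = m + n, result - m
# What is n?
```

Trace:
`m, result, n = 18, 2, 23` → m = 18; result = 2; n = 23
`m, result, n = result, n, m` → m = 2; result = 23; n = 18
`m, result = m + n, result - m` → m = 20; result = 21
So n = 18

Answer: 18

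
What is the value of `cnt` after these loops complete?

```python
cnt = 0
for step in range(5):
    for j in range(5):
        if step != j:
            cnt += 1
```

5² - 5 (exclude diagonal)
`cnt` takes the values: 0 → 1 → 2 → 3 → 4 → 5 → 6 → 7 → 8 → 9 → 10 → 11 → 12 → 13 → 14 → 15 → 16 → 17 → 18 → 19 → 20

Answer: 20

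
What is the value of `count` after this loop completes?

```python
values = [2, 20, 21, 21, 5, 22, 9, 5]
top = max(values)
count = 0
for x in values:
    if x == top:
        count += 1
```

Count of max value 22 in [2, 20, 21, 21, 5, 22, 9, 5]
`count` takes the values: 0 → 1

Answer: 1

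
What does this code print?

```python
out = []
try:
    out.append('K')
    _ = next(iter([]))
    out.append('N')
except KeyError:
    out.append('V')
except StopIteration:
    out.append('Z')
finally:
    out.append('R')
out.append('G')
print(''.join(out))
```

Execution trace: 'K' (try body) → 'Z' (except StopIteration) → 'R' (finally) → 'G' (after the try/except). Output: KZRG

Answer: KZRG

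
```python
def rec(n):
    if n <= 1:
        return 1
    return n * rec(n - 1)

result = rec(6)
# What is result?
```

rec(6) = 6 * 5 * 4 * 3 * 2 * 1 = 720

Answer: 720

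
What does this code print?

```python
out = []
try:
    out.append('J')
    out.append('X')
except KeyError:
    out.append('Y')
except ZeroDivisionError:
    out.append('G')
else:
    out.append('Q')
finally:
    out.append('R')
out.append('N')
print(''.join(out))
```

Execution trace: 'J' (try body) → 'X' (try body, no exception) → 'Q' (else) → 'R' (finally) → 'N' (after the try/except). Output: JXQRN

Answer: JXQRN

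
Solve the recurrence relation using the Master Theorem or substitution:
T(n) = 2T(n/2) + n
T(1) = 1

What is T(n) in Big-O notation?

By Master Theorem: a=2, b=2, f(n)=n. Since log_2(2) = 1 and f(n) = Θ(n^1), Case 2 applies. T(n) = O(n log n).

Answer: O(n log n)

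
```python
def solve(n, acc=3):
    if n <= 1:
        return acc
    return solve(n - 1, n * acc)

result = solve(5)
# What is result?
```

Accumulator trace (n, acc): (5, 3) -> (4, 15) -> (3, 60) -> (2, 180) -> (1, 360) -> return 360

Answer: 360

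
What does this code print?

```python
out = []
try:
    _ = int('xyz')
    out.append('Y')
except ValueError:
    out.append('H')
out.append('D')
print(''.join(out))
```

Execution trace: 'H' (except ValueError) → 'D' (after the try/except). Output: HD

Answer: HD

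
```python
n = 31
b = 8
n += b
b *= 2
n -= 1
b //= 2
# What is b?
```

Trace:
`n = 31` → n = 31
`b = 8` → b = 8
`n += b` → n = 39
`b *= 2` → b = 16
`n -= 1` → n = 38
`b //= 2` → b = 8
So b = 8

Answer: 8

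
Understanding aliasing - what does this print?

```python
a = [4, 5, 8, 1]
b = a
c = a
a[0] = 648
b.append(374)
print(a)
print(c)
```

Key concept: multiple aliases.
Step by step:
`a = [4, 5, 8, 1]` → a = [4, 5, 8, 1]
`b = a` → b = [4, 5, 8, 1] (same object as a)
`c = a` → c = [4, 5, 8, 1] (same object as a, b)
`a[0] = 648` → a = [648, 5, 8, 1] (same object as b, c); b = [648, 5, 8, 1] (same object as a, c); c = [648, 5, 8, 1] (same object as a, b)
`b.append(374)` → a = [648, 5, 8, 1, 374] (same object as b, c); b = [648, 5, 8, 1, 374] (same object as a, c); c = [648, 5, 8, 1, 374] (same object as a, b)
`print(a)` → prints [648, 5, 8, 1, 374]
`print(c)` → prints [648, 5, 8, 1, 374]

Answer:
[648, 5, 8, 1, 374]
[648, 5, 8, 1, 374]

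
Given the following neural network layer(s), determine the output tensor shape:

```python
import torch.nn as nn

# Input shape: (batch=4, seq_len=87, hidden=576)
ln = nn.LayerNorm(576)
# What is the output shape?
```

Input: (4, 87, 576) -> Output: (4, 87, 576)

Answer: (4, 87, 576)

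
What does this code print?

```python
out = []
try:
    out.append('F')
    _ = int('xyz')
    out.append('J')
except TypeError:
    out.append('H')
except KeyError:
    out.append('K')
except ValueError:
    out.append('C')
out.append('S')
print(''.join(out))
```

Execution trace: 'F' (try body) → 'C' (except ValueError) → 'S' (after the try/except). Output: FCS

Answer: FCS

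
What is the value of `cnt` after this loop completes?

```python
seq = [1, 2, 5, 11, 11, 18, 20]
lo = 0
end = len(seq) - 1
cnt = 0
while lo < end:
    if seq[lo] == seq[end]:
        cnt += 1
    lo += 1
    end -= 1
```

Count matching pairs from ends
`cnt` takes the values: 0

Answer: 0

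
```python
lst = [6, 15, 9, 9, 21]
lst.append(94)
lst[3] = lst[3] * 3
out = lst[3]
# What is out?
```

Trace:
`lst = [6, 15, 9, 9, 21]` → lst = [6, 15, 9, 9, 21]
`lst.append(94)` → lst = [6, 15, 9, 9, 21, 94]
`lst[3] = lst[3] * 3` → lst = [6, 15, 9, 27, 21, 94]
`out = lst[3]` → out = 27
So out = 27

Answer: 27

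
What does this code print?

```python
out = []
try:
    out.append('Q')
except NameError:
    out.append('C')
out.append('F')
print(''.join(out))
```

Execution trace: 'Q' (try body, no exception) → 'F' (after the try/except). Output: QF

Answer: QF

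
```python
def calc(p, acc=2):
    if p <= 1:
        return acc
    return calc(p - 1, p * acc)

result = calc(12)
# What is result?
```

Accumulator trace (n, acc): (12, 2) -> (11, 24) -> (10, 264) -> (9, 2640) -> (8, 23760) -> (7, 190080) -> (6, 1330560) -> (5, 7983360) -> (4, 39916800) -> (3, 159667200) -> (2, 479001600) -> (1, 958003200) -> return 958003200

Answer: 958003200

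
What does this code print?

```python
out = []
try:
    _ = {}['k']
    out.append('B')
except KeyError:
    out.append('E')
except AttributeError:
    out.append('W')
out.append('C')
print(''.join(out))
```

Execution trace: 'E' (except KeyError) → 'C' (after the try/except). Output: EC

Answer: EC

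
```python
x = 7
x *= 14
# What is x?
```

Trace:
`x = 7` → x = 7
`x *= 14` → x = 98
So x = 98

Answer: 98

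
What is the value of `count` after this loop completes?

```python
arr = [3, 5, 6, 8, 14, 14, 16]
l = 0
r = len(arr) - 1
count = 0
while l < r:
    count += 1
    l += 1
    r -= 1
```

Iterations until pointers meet (list length 7)
`count` takes the values: 0 → 1 → 2 → 3

Answer: 3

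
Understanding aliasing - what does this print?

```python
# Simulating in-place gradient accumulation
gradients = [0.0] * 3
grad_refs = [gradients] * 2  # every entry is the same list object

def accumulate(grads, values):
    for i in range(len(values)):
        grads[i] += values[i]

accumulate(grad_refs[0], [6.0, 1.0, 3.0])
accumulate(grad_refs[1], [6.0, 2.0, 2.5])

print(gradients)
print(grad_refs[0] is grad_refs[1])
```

Key concept: gradient accumulation aliasing.
Step by step:
`gradients = [0.0] * 3` → gradients = [0.0, 0.0, 0.0]
`grad_refs = [gradients] * 2` → grad_refs = [[0.0, 0.0, 0.0], [0.0, 0.0, 0.0]]
`accumulate(grad_refs[0], [6.0, 1.0, 3.0])` → gradients = [6.0, 1.0, 3.0]; grad_refs = [[6.0, 1.0, 3.0], [6.0, 1.0, 3.0]]
`accumulate(grad_refs[1], [6.0, 2.0, 2.5])` → gradients = [12.0, 3.0, 5.5]; grad_refs = [[12.0, 3.0, 5.5], [12.0, 3.0, 5.5]]
`print(gradients)` → prints [12.0, 3.0, 5.5]
`print(grad_refs[0] is grad_refs[1])` → prints True

Answer:
[12.0, 3.0, 5.5]
True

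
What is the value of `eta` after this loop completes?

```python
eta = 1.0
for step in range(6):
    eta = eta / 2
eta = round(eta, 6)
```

Halving LR 6 times: 1 / 2^6
`eta` takes the values: 1.0 → 0.5 → 0.25 → 0.125 → 0.0625 → 0.03125 → 0.015625

Answer: 0.015625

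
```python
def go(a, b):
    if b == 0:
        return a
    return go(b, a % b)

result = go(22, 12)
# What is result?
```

go(22, 12) -> go(12, 10) -> go(10, 2) -> go(2, 0) -> 2

Answer: 2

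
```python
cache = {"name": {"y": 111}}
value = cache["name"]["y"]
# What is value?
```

Trace:
`cache = {"name": {"y": 111}}` → cache = {'name': {'y': 111}}
`value = cache["name"]["y"]` → value = 111
So value = 111

Answer: 111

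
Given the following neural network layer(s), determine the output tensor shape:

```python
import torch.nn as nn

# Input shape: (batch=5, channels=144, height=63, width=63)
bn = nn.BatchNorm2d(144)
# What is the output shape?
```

Input: (5, 144, 63, 63) -> Output: (5, 144, 63, 63)

Answer: (5, 144, 63, 63)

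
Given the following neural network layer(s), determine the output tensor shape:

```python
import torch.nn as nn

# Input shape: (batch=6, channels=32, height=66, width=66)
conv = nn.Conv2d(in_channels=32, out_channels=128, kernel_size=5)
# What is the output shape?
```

Input: (6, 32, 66, 66) -> Output: (6, 128, 62, 62)

Answer: (6, 128, 62, 62)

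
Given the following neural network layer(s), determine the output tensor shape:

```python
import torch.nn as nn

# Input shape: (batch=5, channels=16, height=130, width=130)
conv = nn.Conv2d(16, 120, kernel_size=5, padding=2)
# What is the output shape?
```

Input: (5, 16, 130, 130) -> Output: (5, 120, 130, 130)

Answer: (5, 120, 130, 130)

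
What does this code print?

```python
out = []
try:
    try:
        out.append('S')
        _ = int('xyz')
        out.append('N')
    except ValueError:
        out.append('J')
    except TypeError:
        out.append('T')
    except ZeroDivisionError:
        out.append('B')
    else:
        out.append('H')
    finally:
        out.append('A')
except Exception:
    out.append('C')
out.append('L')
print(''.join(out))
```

Execution trace: 'S' (inner try body) → 'J' (inner except ValueError) → 'A' (inner finally) → 'L' (after the try/except). Output: SJAL

Answer: SJAL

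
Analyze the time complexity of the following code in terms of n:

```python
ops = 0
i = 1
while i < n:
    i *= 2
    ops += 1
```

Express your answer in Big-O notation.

Each loop level contributes: log n. Multiplying the contributions gives O(log n).

Answer: O(log n)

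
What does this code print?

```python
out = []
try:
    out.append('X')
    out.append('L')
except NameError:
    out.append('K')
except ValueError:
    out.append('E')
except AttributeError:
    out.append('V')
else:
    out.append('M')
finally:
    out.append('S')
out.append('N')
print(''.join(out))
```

Execution trace: 'X' (try body) → 'L' (try body, no exception) → 'M' (else) → 'S' (finally) → 'N' (after the try/except). Output: XLMSN

Answer: XLMSN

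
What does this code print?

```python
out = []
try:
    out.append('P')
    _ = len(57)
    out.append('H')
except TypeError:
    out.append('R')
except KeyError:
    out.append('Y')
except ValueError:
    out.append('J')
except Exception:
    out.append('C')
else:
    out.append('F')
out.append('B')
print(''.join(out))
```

Execution trace: 'P' (try body) → 'R' (except TypeError) → 'B' (after the try/except). Output: PRB

Answer: PRB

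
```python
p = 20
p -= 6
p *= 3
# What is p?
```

Trace:
`p = 20` → p = 20
`p -= 6` → p = 14
`p *= 3` → p = 42
So p = 42

Answer: 42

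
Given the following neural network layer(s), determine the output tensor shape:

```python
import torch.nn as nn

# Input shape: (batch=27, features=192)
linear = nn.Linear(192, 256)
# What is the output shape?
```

Input: (27, 192) -> Output: (27, 256)

Answer: (27, 256)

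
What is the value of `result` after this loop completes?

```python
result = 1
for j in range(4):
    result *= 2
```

2^4 = 16
`result` takes the values: 1 → 2 → 4 → 8 → 16

Answer: 16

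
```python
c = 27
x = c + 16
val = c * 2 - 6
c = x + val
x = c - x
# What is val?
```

Trace:
`c = 27` → c = 27
`x = c + 16` → x = 43
`val = c * 2 - 6` → val = 48
`c = x + val` → c = 91
`x = c - x` → x = 48
So val = 48

Answer: 48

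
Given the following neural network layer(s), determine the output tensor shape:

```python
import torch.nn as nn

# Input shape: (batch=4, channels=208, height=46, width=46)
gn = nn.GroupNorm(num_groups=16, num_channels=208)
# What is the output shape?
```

Input: (4, 208, 46, 46) -> Output: (4, 208, 46, 46)

Answer: (4, 208, 46, 46)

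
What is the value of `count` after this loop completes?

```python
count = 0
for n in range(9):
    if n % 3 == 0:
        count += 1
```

Count numbers divisible by 3 in range(9)
`count` takes the values: 0 → 1 → 2 → 3

Answer: 3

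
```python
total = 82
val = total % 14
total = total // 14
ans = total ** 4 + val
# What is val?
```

Trace:
`total = 82` → total = 82
`val = total % 14` → val = 12
`total = total // 14` → total = 5
`ans = total ** 4 + val` → ans = 637
So val = 12

Answer: 12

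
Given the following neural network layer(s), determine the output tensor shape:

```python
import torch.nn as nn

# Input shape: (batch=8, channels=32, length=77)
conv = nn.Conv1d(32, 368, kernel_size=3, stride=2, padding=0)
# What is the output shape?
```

Input: (8, 32, 77) -> Output: (8, 368, 38)

Answer: (8, 368, 38)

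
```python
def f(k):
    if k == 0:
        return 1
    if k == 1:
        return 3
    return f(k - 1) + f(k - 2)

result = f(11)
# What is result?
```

Build up from base cases: f(0)=1, f(1)=3, f(2)=4, f(3)=7, f(4)=11, f(5)=18, f(6)=29, ..., f(11)=322

Answer: 322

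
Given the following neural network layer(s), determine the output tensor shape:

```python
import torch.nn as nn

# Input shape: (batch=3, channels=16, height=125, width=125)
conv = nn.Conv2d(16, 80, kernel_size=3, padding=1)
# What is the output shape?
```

Input: (3, 16, 125, 125) -> Output: (3, 80, 125, 125)

Answer: (3, 80, 125, 125)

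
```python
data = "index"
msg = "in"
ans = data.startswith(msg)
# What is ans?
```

Trace:
`data = "index"` → data = 'index'
`msg = "in"` → msg = 'in'
`ans = data.startswith(msg)` → ans = True
So ans = True

Answer: True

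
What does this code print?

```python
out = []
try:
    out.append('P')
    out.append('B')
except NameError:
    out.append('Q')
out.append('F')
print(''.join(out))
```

Execution trace: 'P' (try body) → 'B' (try body, no exception) → 'F' (after the try/except). Output: PBF

Answer: PBF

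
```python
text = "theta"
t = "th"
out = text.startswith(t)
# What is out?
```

Trace:
`text = "theta"` → text = 'theta'
`t = "th"` → t = 'th'
`out = text.startswith(t)` → out = True
So out = True

Answer: True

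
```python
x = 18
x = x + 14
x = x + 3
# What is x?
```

Trace:
`x = 18` → x = 18
`x = x + 14` → x = 32
`x = x + 3` → x = 35
So x = 35

Answer: 35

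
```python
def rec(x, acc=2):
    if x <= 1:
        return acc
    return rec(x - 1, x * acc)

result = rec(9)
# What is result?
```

Accumulator trace (n, acc): (9, 2) -> (8, 18) -> (7, 144) -> (6, 1008) -> (5, 6048) -> (4, 30240) -> (3, 120960) -> (2, 362880) -> (1, 725760) -> return 725760

Answer: 725760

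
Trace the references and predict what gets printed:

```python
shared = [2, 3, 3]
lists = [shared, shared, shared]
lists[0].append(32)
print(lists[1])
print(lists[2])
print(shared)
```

Key concept: list of same reference.
Step by step:
`shared = [2, 3, 3]` → shared = [2, 3, 3]
`lists = [shared, shared, shared]` → lists = [[2, 3, 3], [2, 3, 3], [2, 3, 3]]
`lists[0].append(32)` → shared = [2, 3, 3, 32]; lists = [[2, 3, 3, 32], [2, 3, 3, 32], [2, 3, 3, 32]]
`print(lists[1])` → prints [2, 3, 3, 32]
`print(lists[2])` → prints [2, 3, 3, 32]
`print(shared)` → prints [2, 3, 3, 32]

Answer:
[2, 3, 3, 32]
[2, 3, 3, 32]
[2, 3, 3, 32]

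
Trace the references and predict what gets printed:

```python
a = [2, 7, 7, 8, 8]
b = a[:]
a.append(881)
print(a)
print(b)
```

Key concept: slice [:] creates copy.
Step by step:
`a = [2, 7, 7, 8, 8]` → a = [2, 7, 7, 8, 8]
`b = a[:]` → b = [2, 7, 7, 8, 8]
`a.append(881)` → a = [2, 7, 7, 8, 8, 881]
`print(a)` → prints [2, 7, 7, 8, 8, 881]
`print(b)` → prints [2, 7, 7, 8, 8]

Answer:
[2, 7, 7, 8, 8, 881]
[2, 7, 7, 8, 8]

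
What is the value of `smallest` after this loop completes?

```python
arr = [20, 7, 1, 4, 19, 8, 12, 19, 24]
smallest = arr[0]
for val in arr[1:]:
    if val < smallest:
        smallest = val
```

Minimum of [20, 7, 1, 4, 19, 8, 12, 19, 24]
`smallest` takes the values: 20 → 7 → 1

Answer: 1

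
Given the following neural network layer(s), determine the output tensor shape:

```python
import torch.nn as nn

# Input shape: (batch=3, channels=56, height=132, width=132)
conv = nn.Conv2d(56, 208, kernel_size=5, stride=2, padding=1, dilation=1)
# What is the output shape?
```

Input: (3, 56, 132, 132) -> Output: (3, 208, 65, 65)

Answer: (3, 208, 65, 65)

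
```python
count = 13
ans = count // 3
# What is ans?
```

Trace:
`count = 13` → count = 13
`ans = count // 3` → ans = 4
So ans = 4

Answer: 4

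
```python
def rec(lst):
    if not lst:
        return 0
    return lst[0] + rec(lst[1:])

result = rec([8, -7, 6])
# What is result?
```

8 + (-7) + 6 + 0 = 7

Answer: 7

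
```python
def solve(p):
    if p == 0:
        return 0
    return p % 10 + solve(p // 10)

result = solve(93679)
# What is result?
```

Sum of digits of 93679: 9 + 7 + 6 + 3 + 9 = 34

Answer: 34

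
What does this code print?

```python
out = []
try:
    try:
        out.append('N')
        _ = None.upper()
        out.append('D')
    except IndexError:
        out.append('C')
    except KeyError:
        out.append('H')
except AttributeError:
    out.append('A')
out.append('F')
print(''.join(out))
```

Execution trace: 'N' (try body) → 'A' (outer except AttributeError) → 'F' (after the try/except). Output: NAF

Answer: NAF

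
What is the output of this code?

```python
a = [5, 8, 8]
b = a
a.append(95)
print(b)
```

Key concept: basic list aliasing.
Step by step:
`a = [5, 8, 8]` → a = [5, 8, 8]
`b = a` → b = [5, 8, 8] (same object as a)
`a.append(95)` → a = [5, 8, 8, 95] (same object as b); b = [5, 8, 8, 95] (same object as a)
`print(b)` → prints [5, 8, 8, 95]

Answer: [5, 8, 8, 95]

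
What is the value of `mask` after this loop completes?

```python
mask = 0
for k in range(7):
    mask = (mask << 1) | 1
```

Build 7 consecutive 1-bits: 0b1111111
`mask` takes the values: 0 → 1 → 3 → 7 → 15 → 31 → 63 → 127

Answer: 127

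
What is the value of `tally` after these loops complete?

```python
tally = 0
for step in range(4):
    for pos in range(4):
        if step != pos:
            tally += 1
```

4² - 4 (exclude diagonal)
`tally` takes the values: 0 → 1 → 2 → 3 → 4 → 5 → 6 → 7 → 8 → 9 → 10 → 11 → 12

Answer: 12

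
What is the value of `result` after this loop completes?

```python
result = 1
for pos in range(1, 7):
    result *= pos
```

6! = 720
`result` takes the values: 1 → 2 → 6 → 24 → 120 → 720

Answer: 720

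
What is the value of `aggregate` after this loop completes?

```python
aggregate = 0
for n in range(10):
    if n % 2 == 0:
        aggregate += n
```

Sum of even numbers 0 to 9
`aggregate` takes the values: 0 → 2 → 6 → 12 → 20

Answer: 20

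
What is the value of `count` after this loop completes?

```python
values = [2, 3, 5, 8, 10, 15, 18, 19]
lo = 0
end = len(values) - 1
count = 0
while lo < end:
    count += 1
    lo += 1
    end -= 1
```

Iterations until pointers meet (list length 8)
`count` takes the values: 0 → 1 → 2 → 3 → 4

Answer: 4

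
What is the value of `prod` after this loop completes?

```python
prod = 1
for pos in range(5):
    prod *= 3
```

3^5 = 243
`prod` takes the values: 1 → 3 → 9 → 27 → 81 → 243

Answer: 243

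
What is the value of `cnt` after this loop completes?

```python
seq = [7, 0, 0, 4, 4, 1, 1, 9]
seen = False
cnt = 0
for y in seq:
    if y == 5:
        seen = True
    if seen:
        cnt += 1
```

Count elements after first 5 in [7, 0, 0, 4, 4, 1, 1, 9]
`cnt` takes the values: 0

Answer: 0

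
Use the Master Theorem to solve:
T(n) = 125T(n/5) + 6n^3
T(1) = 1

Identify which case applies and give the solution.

a=125, b=5, f(n)=6n^3. log_5(125) = 3. Since c=3 = 3, Case 2 applies: T(n) = Θ(n^log_b(a) · log n) = O(n^3 log n).

Answer: O(n^3 log n) - Case 2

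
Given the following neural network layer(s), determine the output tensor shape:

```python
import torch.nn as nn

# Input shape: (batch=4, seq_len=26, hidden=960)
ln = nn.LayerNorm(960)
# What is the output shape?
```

Input: (4, 26, 960) -> Output: (4, 26, 960)

Answer: (4, 26, 960)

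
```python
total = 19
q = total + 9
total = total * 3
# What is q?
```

Trace:
`total = 19` → total = 19
`q = total + 9` → q = 28
`total = total * 3` → total = 57
So q = 28

Answer: 28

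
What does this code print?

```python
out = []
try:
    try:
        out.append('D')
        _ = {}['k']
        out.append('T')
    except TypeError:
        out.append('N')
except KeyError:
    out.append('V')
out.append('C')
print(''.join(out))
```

Execution trace: 'D' (try body) → 'V' (outer except KeyError) → 'C' (after the try/except). Output: DVC

Answer: DVC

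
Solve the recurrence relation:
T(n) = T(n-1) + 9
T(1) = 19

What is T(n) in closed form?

Unrolling: T(n) = T(1) + 9·(n-1) = 19 + 9(n-1) = 9n + 10.

Answer: T(n) = 9n + 10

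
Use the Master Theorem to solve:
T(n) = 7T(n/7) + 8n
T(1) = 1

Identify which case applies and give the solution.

a=7, b=7, f(n)=8n. log_7(7) = 1. Since c=1 = 1, Case 2 applies: T(n) = Θ(n^log_b(a) · log n) = O(n log n).

Answer: O(n log n) - Case 2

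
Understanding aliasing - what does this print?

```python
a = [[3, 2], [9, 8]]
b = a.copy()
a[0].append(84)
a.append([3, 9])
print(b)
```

Key concept: shallow copy with nested lists.
Step by step:
`a = [[3, 2], [9, 8]]` → a = [[3, 2], [9, 8]]
`b = a.copy()` → b = [[3, 2], [9, 8]]
`a[0].append(84)` → a = [[3, 2, 84], [9, 8]]; b = [[3, 2, 84], [9, 8]]
`a.append([3, 9])` → a = [[3, 2, 84], [9, 8], [3, 9]]
`print(b)` → prints [[3, 2, 84], [9, 8]]

Answer: [[3, 2, 84], [9, 8]]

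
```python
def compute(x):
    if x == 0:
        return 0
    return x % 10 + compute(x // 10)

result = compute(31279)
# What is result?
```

Sum of digits of 31279: 9 + 7 + 2 + 1 + 3 = 22

Answer: 22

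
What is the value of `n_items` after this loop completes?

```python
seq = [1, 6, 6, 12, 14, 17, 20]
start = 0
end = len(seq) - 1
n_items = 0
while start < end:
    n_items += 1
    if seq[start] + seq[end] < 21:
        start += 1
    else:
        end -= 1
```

Steps to find pair summing to 21
`n_items` takes the values: 0 → 1 → 2 → 3 → 4 → 5 → 6

Answer: 6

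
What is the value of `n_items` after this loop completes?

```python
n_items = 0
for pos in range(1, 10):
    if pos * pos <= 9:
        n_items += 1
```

Count numbers where pos² ≤ 9
`n_items` takes the values: 0 → 1 → 2 → 3

Answer: 3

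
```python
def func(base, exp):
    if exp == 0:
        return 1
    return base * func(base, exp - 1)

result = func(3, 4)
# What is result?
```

func(3, 4) = 3 * 3 * 3 * 3 = 81

Answer: 81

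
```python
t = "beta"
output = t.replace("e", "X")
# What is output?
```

Trace:
`t = "beta"` → t = 'beta'
`output = t.replace("e", "X")` → output = 'bXta'
So output = 'bXta'

Answer: 'bXta'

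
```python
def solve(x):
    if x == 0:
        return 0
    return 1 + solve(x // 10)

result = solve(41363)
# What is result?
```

Count of digits of 41363: 5

Answer: 5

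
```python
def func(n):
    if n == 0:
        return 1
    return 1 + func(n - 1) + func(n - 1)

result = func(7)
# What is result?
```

func(n) = 1 + 2·func(n-1), func(0)=1. Closed form: (1+1)·2^7 - 1 = 255.

Answer: 255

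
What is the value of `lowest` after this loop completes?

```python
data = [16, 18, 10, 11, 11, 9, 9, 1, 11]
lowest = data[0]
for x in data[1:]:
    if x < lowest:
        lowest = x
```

Minimum of [16, 18, 10, 11, 11, 9, 9, 1, 11]
`lowest` takes the values: 16 → 10 → 9 → 1

Answer: 1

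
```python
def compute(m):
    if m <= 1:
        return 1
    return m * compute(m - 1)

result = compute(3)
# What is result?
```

compute(3) = 3 * 2 * 1 = 6

Answer: 6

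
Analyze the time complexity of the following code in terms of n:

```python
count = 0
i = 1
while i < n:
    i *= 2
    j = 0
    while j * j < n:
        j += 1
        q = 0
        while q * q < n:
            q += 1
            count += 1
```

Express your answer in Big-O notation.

Each loop level contributes: log n × √n × √n. Multiplying the contributions gives O(n log n).

Answer: O(n log n)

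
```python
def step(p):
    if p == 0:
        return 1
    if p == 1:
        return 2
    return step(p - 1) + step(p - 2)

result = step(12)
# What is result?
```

Build up from base cases: step(0)=1, step(1)=2, step(2)=3, step(3)=5, step(4)=8, step(5)=13, step(6)=21, ..., step(12)=377

Answer: 377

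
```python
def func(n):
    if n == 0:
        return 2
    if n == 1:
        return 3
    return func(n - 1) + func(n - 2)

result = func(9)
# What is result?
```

Build up from base cases: func(0)=2, func(1)=3, func(2)=5, func(3)=8, func(4)=13, func(5)=21, func(6)=34, ..., func(9)=144

Answer: 144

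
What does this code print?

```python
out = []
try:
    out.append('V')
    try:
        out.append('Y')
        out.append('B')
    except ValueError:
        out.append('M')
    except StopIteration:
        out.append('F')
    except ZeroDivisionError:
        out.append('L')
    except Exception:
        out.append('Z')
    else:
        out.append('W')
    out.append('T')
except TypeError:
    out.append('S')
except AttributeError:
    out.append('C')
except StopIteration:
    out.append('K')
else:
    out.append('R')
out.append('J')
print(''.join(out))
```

Execution trace: 'V' (try body) → 'Y' (inner try body) → 'B' (inner try body, no exception) → 'W' (inner else) → 'T' (try body, no exception) → 'R' (else) → 'J' (after the try/except). Output: VYBWTRJ

Answer: VYBWTRJ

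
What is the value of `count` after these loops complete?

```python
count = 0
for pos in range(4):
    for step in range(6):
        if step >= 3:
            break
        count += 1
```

Inner breaks at 3, outer runs 4 times
`count` takes the values: 0 → 1 → 2 → 3 → 4 → 5 → 6 → 7 → 8 → 9 → 10 → 11 → 12

Answer: 12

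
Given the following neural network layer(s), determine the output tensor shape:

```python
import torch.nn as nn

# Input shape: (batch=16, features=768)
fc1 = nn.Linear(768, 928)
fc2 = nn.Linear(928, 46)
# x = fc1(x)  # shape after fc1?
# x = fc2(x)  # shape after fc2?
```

Input: (16, 768) -> after fc1: (16, 928) -> Output: (16, 46)

Answer: (16, 46)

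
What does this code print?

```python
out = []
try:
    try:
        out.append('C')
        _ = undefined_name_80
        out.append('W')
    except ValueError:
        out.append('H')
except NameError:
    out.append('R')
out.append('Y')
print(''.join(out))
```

Execution trace: 'C' (try body) → 'R' (outer except NameError) → 'Y' (after the try/except). Output: CRY

Answer: CRY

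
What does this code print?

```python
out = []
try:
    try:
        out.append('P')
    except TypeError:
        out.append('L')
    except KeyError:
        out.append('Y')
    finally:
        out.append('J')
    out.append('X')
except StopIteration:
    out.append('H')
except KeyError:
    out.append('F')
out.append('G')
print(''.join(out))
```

Execution trace: 'P' (inner try body, no exception) → 'J' (inner finally) → 'X' (try body, no exception) → 'G' (after the try/except). Output: PJXG

Answer: PJXG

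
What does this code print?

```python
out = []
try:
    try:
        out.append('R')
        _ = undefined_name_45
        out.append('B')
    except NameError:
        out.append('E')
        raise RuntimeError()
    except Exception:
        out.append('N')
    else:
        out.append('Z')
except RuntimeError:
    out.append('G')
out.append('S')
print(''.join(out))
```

Execution trace: 'R' (inner try body) → 'E' (inner except NameError) → 'G' (outer except RuntimeError) → 'S' (after the try/except). Output: REGS

Answer: REGS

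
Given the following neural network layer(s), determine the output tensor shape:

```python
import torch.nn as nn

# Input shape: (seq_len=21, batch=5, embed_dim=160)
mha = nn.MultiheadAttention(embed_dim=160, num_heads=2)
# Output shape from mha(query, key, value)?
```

Input: (21, 5, 160) -> Output: (21, 5, 160)

Answer: (21, 5, 160)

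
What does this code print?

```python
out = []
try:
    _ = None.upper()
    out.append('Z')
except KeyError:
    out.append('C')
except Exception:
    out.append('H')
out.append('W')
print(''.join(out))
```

Execution trace: 'H' (except Exception) → 'W' (after the try/except). Output: HW

Answer: HW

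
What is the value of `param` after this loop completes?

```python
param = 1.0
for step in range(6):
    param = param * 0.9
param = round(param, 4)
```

Exponential decay: 1.0 * 0.9^6
`param` takes the values: 1.0 → 0.9 → 0.81 → 0.729 → 0.6561 → 0.59049 → 0.531441 → 0.5314

Answer: 0.5314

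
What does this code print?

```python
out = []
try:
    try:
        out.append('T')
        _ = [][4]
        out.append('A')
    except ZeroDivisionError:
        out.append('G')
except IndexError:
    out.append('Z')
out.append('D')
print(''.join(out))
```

Execution trace: 'T' (try body) → 'Z' (outer except IndexError) → 'D' (after the try/except). Output: TZD

Answer: TZD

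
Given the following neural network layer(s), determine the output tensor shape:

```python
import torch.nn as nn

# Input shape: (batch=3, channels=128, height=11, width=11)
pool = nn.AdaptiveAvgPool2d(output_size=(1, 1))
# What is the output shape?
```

Input: (3, 128, 11, 11) -> Output: (3, 128, 1, 1)

Answer: (3, 128, 1, 1)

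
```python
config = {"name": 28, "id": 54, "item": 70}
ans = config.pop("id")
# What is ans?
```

Trace:
`config = {"name": 28, "id": 54, "item": 70}` → config = {'name': 28, 'id': 54, 'item': 70}
`ans = config.pop("id")` → config = {'name': 28, 'item': 70}; ans = 54
So ans = 54

Answer: 54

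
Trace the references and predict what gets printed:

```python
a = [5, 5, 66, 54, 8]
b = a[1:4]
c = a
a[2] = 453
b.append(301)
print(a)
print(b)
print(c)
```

Key concept: slice vs alias.
Step by step:
`a = [5, 5, 66, 54, 8]` → a = [5, 5, 66, 54, 8]
`b = a[1:4]` → b = [5, 66, 54]
`c = a` → c = [5, 5, 66, 54, 8] (same object as a)
`a[2] = 453` → a = [5, 5, 453, 54, 8] (same object as c); c = [5, 5, 453, 54, 8] (same object as a)
`b.append(301)` → b = [5, 66, 54, 301]
`print(a)` → prints [5, 5, 453, 54, 8]
`print(b)` → prints [5, 66, 54, 301]
`print(c)` → prints [5, 5, 453, 54, 8]

Answer:
[5, 5, 453, 54, 8]
[5, 66, 54, 301]
[5, 5, 453, 54, 8]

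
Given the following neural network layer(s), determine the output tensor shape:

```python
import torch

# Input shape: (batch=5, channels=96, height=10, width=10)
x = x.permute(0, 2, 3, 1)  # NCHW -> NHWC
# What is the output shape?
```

Input: (5, 96, 10, 10) -> Output: (5, 10, 10, 96)

Answer: (5, 10, 10, 96)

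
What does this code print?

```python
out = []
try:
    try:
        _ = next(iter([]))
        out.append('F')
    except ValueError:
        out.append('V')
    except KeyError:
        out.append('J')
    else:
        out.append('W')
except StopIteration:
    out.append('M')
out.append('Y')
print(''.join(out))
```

Execution trace: 'M' (outer except StopIteration) → 'Y' (after the try/except). Output: MY

Answer: MY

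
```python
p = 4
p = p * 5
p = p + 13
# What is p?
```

Trace:
`p = 4` → p = 4
`p = p * 5` → p = 20
`p = p + 13` → p = 33
So p = 33

Answer: 33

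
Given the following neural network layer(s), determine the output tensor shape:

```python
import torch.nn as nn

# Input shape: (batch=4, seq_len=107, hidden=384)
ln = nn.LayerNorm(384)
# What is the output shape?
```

Input: (4, 107, 384) -> Output: (4, 107, 384)

Answer: (4, 107, 384)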